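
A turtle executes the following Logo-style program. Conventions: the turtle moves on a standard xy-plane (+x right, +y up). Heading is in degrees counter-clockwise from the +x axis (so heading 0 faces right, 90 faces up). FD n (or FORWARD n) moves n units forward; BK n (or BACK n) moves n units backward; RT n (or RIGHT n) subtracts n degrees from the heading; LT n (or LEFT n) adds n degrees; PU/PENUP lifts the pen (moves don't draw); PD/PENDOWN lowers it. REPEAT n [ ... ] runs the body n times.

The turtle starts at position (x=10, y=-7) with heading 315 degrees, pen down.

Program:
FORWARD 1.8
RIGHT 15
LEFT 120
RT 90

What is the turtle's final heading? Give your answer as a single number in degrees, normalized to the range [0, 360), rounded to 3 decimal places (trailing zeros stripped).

Executing turtle program step by step:
Start: pos=(10,-7), heading=315, pen down
FD 1.8: (10,-7) -> (11.273,-8.273) [heading=315, draw]
RT 15: heading 315 -> 300
LT 120: heading 300 -> 60
RT 90: heading 60 -> 330
Final: pos=(11.273,-8.273), heading=330, 1 segment(s) drawn

Answer: 330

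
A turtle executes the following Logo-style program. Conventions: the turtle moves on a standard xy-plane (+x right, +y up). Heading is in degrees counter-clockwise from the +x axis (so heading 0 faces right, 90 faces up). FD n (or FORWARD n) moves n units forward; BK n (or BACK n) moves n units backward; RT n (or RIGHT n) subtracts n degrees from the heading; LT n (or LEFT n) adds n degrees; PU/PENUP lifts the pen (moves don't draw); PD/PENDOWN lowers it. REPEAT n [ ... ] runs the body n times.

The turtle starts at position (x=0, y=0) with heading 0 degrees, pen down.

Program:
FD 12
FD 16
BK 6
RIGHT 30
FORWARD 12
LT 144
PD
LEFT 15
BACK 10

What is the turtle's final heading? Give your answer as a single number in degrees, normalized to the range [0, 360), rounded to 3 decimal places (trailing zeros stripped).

Answer: 129

Derivation:
Executing turtle program step by step:
Start: pos=(0,0), heading=0, pen down
FD 12: (0,0) -> (12,0) [heading=0, draw]
FD 16: (12,0) -> (28,0) [heading=0, draw]
BK 6: (28,0) -> (22,0) [heading=0, draw]
RT 30: heading 0 -> 330
FD 12: (22,0) -> (32.392,-6) [heading=330, draw]
LT 144: heading 330 -> 114
PD: pen down
LT 15: heading 114 -> 129
BK 10: (32.392,-6) -> (38.686,-13.771) [heading=129, draw]
Final: pos=(38.686,-13.771), heading=129, 5 segment(s) drawn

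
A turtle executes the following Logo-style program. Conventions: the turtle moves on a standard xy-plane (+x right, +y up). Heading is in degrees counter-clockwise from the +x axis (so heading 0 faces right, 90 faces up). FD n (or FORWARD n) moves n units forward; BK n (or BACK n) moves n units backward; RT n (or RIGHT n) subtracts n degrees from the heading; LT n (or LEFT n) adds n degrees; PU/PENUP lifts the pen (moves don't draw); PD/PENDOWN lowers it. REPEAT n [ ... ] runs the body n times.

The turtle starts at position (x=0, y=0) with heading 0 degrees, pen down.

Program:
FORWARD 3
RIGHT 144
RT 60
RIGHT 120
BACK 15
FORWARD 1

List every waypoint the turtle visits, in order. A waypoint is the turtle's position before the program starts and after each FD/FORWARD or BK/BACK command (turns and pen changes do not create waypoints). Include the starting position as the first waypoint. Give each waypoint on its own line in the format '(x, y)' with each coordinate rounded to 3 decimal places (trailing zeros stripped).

Answer: (0, 0)
(3, 0)
(-9.135, -8.817)
(-8.326, -8.229)

Derivation:
Executing turtle program step by step:
Start: pos=(0,0), heading=0, pen down
FD 3: (0,0) -> (3,0) [heading=0, draw]
RT 144: heading 0 -> 216
RT 60: heading 216 -> 156
RT 120: heading 156 -> 36
BK 15: (3,0) -> (-9.135,-8.817) [heading=36, draw]
FD 1: (-9.135,-8.817) -> (-8.326,-8.229) [heading=36, draw]
Final: pos=(-8.326,-8.229), heading=36, 3 segment(s) drawn
Waypoints (4 total):
(0, 0)
(3, 0)
(-9.135, -8.817)
(-8.326, -8.229)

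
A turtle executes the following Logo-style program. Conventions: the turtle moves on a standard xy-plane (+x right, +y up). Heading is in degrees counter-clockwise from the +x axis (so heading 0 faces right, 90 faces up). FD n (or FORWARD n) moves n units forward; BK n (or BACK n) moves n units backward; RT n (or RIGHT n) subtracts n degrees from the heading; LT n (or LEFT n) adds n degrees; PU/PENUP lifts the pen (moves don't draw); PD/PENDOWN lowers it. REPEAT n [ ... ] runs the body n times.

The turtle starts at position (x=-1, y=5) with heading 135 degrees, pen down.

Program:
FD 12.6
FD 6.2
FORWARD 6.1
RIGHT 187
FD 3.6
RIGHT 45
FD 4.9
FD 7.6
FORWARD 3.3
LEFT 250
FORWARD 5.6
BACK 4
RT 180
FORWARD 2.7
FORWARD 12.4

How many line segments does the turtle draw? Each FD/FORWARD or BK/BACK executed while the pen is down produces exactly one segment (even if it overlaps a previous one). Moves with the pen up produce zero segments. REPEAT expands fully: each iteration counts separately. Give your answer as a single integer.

Executing turtle program step by step:
Start: pos=(-1,5), heading=135, pen down
FD 12.6: (-1,5) -> (-9.91,13.91) [heading=135, draw]
FD 6.2: (-9.91,13.91) -> (-14.294,18.294) [heading=135, draw]
FD 6.1: (-14.294,18.294) -> (-18.607,22.607) [heading=135, draw]
RT 187: heading 135 -> 308
FD 3.6: (-18.607,22.607) -> (-16.391,19.77) [heading=308, draw]
RT 45: heading 308 -> 263
FD 4.9: (-16.391,19.77) -> (-16.988,14.907) [heading=263, draw]
FD 7.6: (-16.988,14.907) -> (-17.914,7.363) [heading=263, draw]
FD 3.3: (-17.914,7.363) -> (-18.316,4.088) [heading=263, draw]
LT 250: heading 263 -> 153
FD 5.6: (-18.316,4.088) -> (-23.306,6.63) [heading=153, draw]
BK 4: (-23.306,6.63) -> (-19.742,4.814) [heading=153, draw]
RT 180: heading 153 -> 333
FD 2.7: (-19.742,4.814) -> (-17.336,3.589) [heading=333, draw]
FD 12.4: (-17.336,3.589) -> (-6.288,-2.041) [heading=333, draw]
Final: pos=(-6.288,-2.041), heading=333, 11 segment(s) drawn
Segments drawn: 11

Answer: 11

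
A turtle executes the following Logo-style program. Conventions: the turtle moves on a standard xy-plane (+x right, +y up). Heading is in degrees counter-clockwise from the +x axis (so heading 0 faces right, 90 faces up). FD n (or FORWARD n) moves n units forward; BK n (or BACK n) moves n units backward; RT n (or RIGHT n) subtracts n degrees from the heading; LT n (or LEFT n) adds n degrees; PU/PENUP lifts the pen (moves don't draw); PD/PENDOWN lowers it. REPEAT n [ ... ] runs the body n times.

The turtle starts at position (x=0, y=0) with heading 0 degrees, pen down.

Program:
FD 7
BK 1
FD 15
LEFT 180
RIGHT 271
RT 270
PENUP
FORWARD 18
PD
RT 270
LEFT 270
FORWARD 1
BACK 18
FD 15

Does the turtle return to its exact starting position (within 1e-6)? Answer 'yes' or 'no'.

Executing turtle program step by step:
Start: pos=(0,0), heading=0, pen down
FD 7: (0,0) -> (7,0) [heading=0, draw]
BK 1: (7,0) -> (6,0) [heading=0, draw]
FD 15: (6,0) -> (21,0) [heading=0, draw]
LT 180: heading 0 -> 180
RT 271: heading 180 -> 269
RT 270: heading 269 -> 359
PU: pen up
FD 18: (21,0) -> (38.997,-0.314) [heading=359, move]
PD: pen down
RT 270: heading 359 -> 89
LT 270: heading 89 -> 359
FD 1: (38.997,-0.314) -> (39.997,-0.332) [heading=359, draw]
BK 18: (39.997,-0.332) -> (22,-0.017) [heading=359, draw]
FD 15: (22,-0.017) -> (36.998,-0.279) [heading=359, draw]
Final: pos=(36.998,-0.279), heading=359, 6 segment(s) drawn

Start position: (0, 0)
Final position: (36.998, -0.279)
Distance = 36.999; >= 1e-6 -> NOT closed

Answer: no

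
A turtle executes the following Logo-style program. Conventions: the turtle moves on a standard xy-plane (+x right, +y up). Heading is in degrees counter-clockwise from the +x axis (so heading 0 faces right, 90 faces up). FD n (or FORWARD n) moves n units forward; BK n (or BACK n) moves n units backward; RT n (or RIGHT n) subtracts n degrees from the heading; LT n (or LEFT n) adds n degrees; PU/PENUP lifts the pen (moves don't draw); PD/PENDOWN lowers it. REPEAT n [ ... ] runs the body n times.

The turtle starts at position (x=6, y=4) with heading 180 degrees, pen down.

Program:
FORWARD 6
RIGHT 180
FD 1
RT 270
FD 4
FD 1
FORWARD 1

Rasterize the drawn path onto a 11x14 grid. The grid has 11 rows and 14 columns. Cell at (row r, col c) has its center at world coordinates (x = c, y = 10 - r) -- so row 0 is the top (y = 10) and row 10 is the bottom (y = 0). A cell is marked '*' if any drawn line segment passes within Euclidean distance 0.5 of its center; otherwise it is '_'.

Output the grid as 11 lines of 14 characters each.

Answer: _*____________
_*____________
_*____________
_*____________
_*____________
_*____________
*******_______
______________
______________
______________
______________

Derivation:
Segment 0: (6,4) -> (0,4)
Segment 1: (0,4) -> (1,4)
Segment 2: (1,4) -> (1,8)
Segment 3: (1,8) -> (1,9)
Segment 4: (1,9) -> (1,10)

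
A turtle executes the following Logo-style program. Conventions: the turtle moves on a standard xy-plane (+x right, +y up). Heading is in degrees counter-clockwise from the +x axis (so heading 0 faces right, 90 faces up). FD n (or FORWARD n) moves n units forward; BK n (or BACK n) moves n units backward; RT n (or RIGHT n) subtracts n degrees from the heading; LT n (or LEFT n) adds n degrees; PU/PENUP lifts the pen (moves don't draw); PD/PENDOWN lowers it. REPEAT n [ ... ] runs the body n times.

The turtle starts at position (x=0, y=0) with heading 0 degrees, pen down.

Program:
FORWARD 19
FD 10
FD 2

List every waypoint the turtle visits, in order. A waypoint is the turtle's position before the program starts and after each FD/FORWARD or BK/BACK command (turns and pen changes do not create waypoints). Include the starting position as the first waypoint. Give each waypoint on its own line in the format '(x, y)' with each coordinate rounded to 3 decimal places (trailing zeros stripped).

Executing turtle program step by step:
Start: pos=(0,0), heading=0, pen down
FD 19: (0,0) -> (19,0) [heading=0, draw]
FD 10: (19,0) -> (29,0) [heading=0, draw]
FD 2: (29,0) -> (31,0) [heading=0, draw]
Final: pos=(31,0), heading=0, 3 segment(s) drawn
Waypoints (4 total):
(0, 0)
(19, 0)
(29, 0)
(31, 0)

Answer: (0, 0)
(19, 0)
(29, 0)
(31, 0)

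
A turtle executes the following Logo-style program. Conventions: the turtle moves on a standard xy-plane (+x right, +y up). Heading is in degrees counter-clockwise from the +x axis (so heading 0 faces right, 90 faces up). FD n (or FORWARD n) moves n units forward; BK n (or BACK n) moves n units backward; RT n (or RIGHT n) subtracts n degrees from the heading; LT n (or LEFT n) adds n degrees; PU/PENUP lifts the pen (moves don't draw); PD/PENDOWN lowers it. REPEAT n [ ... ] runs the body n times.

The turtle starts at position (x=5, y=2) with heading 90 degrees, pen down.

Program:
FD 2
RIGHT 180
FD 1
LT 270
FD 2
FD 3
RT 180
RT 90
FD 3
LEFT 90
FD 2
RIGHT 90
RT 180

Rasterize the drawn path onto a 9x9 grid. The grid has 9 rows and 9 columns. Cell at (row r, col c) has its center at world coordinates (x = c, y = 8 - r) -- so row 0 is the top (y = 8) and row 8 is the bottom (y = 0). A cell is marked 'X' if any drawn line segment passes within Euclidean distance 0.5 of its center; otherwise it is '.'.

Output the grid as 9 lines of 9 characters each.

Segment 0: (5,2) -> (5,4)
Segment 1: (5,4) -> (5,3)
Segment 2: (5,3) -> (3,3)
Segment 3: (3,3) -> (0,3)
Segment 4: (0,3) -> (0,0)
Segment 5: (0,0) -> (2,0)

Answer: .........
.........
.........
.........
.....X...
XXXXXX...
X....X...
X........
XXX......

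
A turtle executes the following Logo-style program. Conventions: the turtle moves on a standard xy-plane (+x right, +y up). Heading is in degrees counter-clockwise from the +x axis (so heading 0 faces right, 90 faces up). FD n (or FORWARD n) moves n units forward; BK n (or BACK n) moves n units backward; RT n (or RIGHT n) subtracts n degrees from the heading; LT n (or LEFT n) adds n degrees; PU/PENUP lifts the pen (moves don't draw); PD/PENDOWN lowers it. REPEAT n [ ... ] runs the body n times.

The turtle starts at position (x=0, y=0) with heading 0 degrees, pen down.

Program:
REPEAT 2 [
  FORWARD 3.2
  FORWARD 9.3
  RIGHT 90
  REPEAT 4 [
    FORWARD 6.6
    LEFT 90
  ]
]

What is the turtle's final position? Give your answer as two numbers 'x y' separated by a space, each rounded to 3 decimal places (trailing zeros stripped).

Executing turtle program step by step:
Start: pos=(0,0), heading=0, pen down
REPEAT 2 [
  -- iteration 1/2 --
  FD 3.2: (0,0) -> (3.2,0) [heading=0, draw]
  FD 9.3: (3.2,0) -> (12.5,0) [heading=0, draw]
  RT 90: heading 0 -> 270
  REPEAT 4 [
    -- iteration 1/4 --
    FD 6.6: (12.5,0) -> (12.5,-6.6) [heading=270, draw]
    LT 90: heading 270 -> 0
    -- iteration 2/4 --
    FD 6.6: (12.5,-6.6) -> (19.1,-6.6) [heading=0, draw]
    LT 90: heading 0 -> 90
    -- iteration 3/4 --
    FD 6.6: (19.1,-6.6) -> (19.1,0) [heading=90, draw]
    LT 90: heading 90 -> 180
    -- iteration 4/4 --
    FD 6.6: (19.1,0) -> (12.5,0) [heading=180, draw]
    LT 90: heading 180 -> 270
  ]
  -- iteration 2/2 --
  FD 3.2: (12.5,0) -> (12.5,-3.2) [heading=270, draw]
  FD 9.3: (12.5,-3.2) -> (12.5,-12.5) [heading=270, draw]
  RT 90: heading 270 -> 180
  REPEAT 4 [
    -- iteration 1/4 --
    FD 6.6: (12.5,-12.5) -> (5.9,-12.5) [heading=180, draw]
    LT 90: heading 180 -> 270
    -- iteration 2/4 --
    FD 6.6: (5.9,-12.5) -> (5.9,-19.1) [heading=270, draw]
    LT 90: heading 270 -> 0
    -- iteration 3/4 --
    FD 6.6: (5.9,-19.1) -> (12.5,-19.1) [heading=0, draw]
    LT 90: heading 0 -> 90
    -- iteration 4/4 --
    FD 6.6: (12.5,-19.1) -> (12.5,-12.5) [heading=90, draw]
    LT 90: heading 90 -> 180
  ]
]
Final: pos=(12.5,-12.5), heading=180, 12 segment(s) drawn

Answer: 12.5 -12.5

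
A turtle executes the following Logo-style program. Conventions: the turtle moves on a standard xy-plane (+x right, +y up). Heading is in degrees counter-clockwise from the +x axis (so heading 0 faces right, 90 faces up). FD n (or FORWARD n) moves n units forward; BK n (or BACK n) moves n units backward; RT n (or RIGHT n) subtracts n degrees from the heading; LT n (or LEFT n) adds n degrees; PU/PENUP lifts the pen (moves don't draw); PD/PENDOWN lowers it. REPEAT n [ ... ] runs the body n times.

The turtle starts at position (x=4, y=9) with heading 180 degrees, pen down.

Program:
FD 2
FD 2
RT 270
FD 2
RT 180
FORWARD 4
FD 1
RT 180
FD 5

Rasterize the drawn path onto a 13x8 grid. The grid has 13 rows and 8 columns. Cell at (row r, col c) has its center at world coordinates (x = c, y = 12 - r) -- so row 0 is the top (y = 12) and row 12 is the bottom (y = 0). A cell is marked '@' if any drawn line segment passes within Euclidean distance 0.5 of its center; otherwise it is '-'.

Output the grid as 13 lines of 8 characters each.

Segment 0: (4,9) -> (2,9)
Segment 1: (2,9) -> (0,9)
Segment 2: (0,9) -> (0,7)
Segment 3: (0,7) -> (-0,11)
Segment 4: (-0,11) -> (-0,12)
Segment 5: (-0,12) -> (0,7)

Answer: @-------
@-------
@-------
@@@@@---
@-------
@-------
--------
--------
--------
--------
--------
--------
--------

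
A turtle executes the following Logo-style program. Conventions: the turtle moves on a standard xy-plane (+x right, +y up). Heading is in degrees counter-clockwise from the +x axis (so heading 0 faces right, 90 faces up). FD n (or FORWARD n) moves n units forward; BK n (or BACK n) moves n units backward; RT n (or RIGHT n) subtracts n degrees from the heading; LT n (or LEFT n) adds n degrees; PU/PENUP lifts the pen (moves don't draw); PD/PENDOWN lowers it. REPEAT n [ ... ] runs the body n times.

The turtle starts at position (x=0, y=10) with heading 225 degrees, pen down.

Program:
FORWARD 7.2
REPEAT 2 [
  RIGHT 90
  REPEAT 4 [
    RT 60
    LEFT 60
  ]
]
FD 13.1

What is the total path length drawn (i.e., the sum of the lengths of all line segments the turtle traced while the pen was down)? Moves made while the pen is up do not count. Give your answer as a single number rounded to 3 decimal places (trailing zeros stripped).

Answer: 20.3

Derivation:
Executing turtle program step by step:
Start: pos=(0,10), heading=225, pen down
FD 7.2: (0,10) -> (-5.091,4.909) [heading=225, draw]
REPEAT 2 [
  -- iteration 1/2 --
  RT 90: heading 225 -> 135
  REPEAT 4 [
    -- iteration 1/4 --
    RT 60: heading 135 -> 75
    LT 60: heading 75 -> 135
    -- iteration 2/4 --
    RT 60: heading 135 -> 75
    LT 60: heading 75 -> 135
    -- iteration 3/4 --
    RT 60: heading 135 -> 75
    LT 60: heading 75 -> 135
    -- iteration 4/4 --
    RT 60: heading 135 -> 75
    LT 60: heading 75 -> 135
  ]
  -- iteration 2/2 --
  RT 90: heading 135 -> 45
  REPEAT 4 [
    -- iteration 1/4 --
    RT 60: heading 45 -> 345
    LT 60: heading 345 -> 45
    -- iteration 2/4 --
    RT 60: heading 45 -> 345
    LT 60: heading 345 -> 45
    -- iteration 3/4 --
    RT 60: heading 45 -> 345
    LT 60: heading 345 -> 45
    -- iteration 4/4 --
    RT 60: heading 45 -> 345
    LT 60: heading 345 -> 45
  ]
]
FD 13.1: (-5.091,4.909) -> (4.172,14.172) [heading=45, draw]
Final: pos=(4.172,14.172), heading=45, 2 segment(s) drawn

Segment lengths:
  seg 1: (0,10) -> (-5.091,4.909), length = 7.2
  seg 2: (-5.091,4.909) -> (4.172,14.172), length = 13.1
Total = 20.3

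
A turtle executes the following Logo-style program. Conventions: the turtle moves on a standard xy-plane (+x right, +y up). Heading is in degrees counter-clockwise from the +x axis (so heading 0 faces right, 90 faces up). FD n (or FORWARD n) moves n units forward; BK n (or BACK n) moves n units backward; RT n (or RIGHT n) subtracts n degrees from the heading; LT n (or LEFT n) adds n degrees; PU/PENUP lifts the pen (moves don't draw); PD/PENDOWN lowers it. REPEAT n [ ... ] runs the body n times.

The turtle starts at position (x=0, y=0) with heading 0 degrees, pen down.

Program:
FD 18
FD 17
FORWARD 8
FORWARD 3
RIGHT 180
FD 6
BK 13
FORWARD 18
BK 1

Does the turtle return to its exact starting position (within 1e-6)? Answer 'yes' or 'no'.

Answer: no

Derivation:
Executing turtle program step by step:
Start: pos=(0,0), heading=0, pen down
FD 18: (0,0) -> (18,0) [heading=0, draw]
FD 17: (18,0) -> (35,0) [heading=0, draw]
FD 8: (35,0) -> (43,0) [heading=0, draw]
FD 3: (43,0) -> (46,0) [heading=0, draw]
RT 180: heading 0 -> 180
FD 6: (46,0) -> (40,0) [heading=180, draw]
BK 13: (40,0) -> (53,0) [heading=180, draw]
FD 18: (53,0) -> (35,0) [heading=180, draw]
BK 1: (35,0) -> (36,0) [heading=180, draw]
Final: pos=(36,0), heading=180, 8 segment(s) drawn

Start position: (0, 0)
Final position: (36, 0)
Distance = 36; >= 1e-6 -> NOT closed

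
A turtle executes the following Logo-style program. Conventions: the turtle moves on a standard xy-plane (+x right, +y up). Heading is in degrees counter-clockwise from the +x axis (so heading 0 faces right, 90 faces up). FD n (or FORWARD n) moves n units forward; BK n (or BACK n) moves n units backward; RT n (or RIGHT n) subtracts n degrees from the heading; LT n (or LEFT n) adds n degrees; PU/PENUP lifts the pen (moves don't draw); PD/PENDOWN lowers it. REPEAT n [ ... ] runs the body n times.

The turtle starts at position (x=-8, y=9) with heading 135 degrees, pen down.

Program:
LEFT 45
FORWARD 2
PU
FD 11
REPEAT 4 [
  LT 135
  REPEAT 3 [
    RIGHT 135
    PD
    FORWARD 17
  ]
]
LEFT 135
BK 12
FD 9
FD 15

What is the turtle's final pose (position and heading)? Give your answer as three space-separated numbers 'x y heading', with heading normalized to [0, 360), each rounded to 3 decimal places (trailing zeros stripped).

Executing turtle program step by step:
Start: pos=(-8,9), heading=135, pen down
LT 45: heading 135 -> 180
FD 2: (-8,9) -> (-10,9) [heading=180, draw]
PU: pen up
FD 11: (-10,9) -> (-21,9) [heading=180, move]
REPEAT 4 [
  -- iteration 1/4 --
  LT 135: heading 180 -> 315
  REPEAT 3 [
    -- iteration 1/3 --
    RT 135: heading 315 -> 180
    PD: pen down
    FD 17: (-21,9) -> (-38,9) [heading=180, draw]
    -- iteration 2/3 --
    RT 135: heading 180 -> 45
    PD: pen down
    FD 17: (-38,9) -> (-25.979,21.021) [heading=45, draw]
    -- iteration 3/3 --
    RT 135: heading 45 -> 270
    PD: pen down
    FD 17: (-25.979,21.021) -> (-25.979,4.021) [heading=270, draw]
  ]
  -- iteration 2/4 --
  LT 135: heading 270 -> 45
  REPEAT 3 [
    -- iteration 1/3 --
    RT 135: heading 45 -> 270
    PD: pen down
    FD 17: (-25.979,4.021) -> (-25.979,-12.979) [heading=270, draw]
    -- iteration 2/3 --
    RT 135: heading 270 -> 135
    PD: pen down
    FD 17: (-25.979,-12.979) -> (-38,-0.958) [heading=135, draw]
    -- iteration 3/3 --
    RT 135: heading 135 -> 0
    PD: pen down
    FD 17: (-38,-0.958) -> (-21,-0.958) [heading=0, draw]
  ]
  -- iteration 3/4 --
  LT 135: heading 0 -> 135
  REPEAT 3 [
    -- iteration 1/3 --
    RT 135: heading 135 -> 0
    PD: pen down
    FD 17: (-21,-0.958) -> (-4,-0.958) [heading=0, draw]
    -- iteration 2/3 --
    RT 135: heading 0 -> 225
    PD: pen down
    FD 17: (-4,-0.958) -> (-16.021,-12.979) [heading=225, draw]
    -- iteration 3/3 --
    RT 135: heading 225 -> 90
    PD: pen down
    FD 17: (-16.021,-12.979) -> (-16.021,4.021) [heading=90, draw]
  ]
  -- iteration 4/4 --
  LT 135: heading 90 -> 225
  REPEAT 3 [
    -- iteration 1/3 --
    RT 135: heading 225 -> 90
    PD: pen down
    FD 17: (-16.021,4.021) -> (-16.021,21.021) [heading=90, draw]
    -- iteration 2/3 --
    RT 135: heading 90 -> 315
    PD: pen down
    FD 17: (-16.021,21.021) -> (-4,9) [heading=315, draw]
    -- iteration 3/3 --
    RT 135: heading 315 -> 180
    PD: pen down
    FD 17: (-4,9) -> (-21,9) [heading=180, draw]
  ]
]
LT 135: heading 180 -> 315
BK 12: (-21,9) -> (-29.485,17.485) [heading=315, draw]
FD 9: (-29.485,17.485) -> (-23.121,11.121) [heading=315, draw]
FD 15: (-23.121,11.121) -> (-12.515,0.515) [heading=315, draw]
Final: pos=(-12.515,0.515), heading=315, 16 segment(s) drawn

Answer: -12.515 0.515 315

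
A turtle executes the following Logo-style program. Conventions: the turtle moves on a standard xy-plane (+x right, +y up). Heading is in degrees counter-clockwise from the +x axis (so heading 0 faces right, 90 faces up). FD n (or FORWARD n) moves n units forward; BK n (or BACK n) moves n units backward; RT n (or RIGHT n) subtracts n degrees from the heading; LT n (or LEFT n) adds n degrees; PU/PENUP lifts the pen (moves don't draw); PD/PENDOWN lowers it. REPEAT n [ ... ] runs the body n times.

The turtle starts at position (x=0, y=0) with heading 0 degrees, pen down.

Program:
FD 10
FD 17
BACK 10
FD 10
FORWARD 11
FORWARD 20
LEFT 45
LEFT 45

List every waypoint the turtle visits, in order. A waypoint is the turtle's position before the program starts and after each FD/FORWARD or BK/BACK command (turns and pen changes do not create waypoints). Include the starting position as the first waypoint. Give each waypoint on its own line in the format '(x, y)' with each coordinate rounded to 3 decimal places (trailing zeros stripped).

Executing turtle program step by step:
Start: pos=(0,0), heading=0, pen down
FD 10: (0,0) -> (10,0) [heading=0, draw]
FD 17: (10,0) -> (27,0) [heading=0, draw]
BK 10: (27,0) -> (17,0) [heading=0, draw]
FD 10: (17,0) -> (27,0) [heading=0, draw]
FD 11: (27,0) -> (38,0) [heading=0, draw]
FD 20: (38,0) -> (58,0) [heading=0, draw]
LT 45: heading 0 -> 45
LT 45: heading 45 -> 90
Final: pos=(58,0), heading=90, 6 segment(s) drawn
Waypoints (7 total):
(0, 0)
(10, 0)
(27, 0)
(17, 0)
(27, 0)
(38, 0)
(58, 0)

Answer: (0, 0)
(10, 0)
(27, 0)
(17, 0)
(27, 0)
(38, 0)
(58, 0)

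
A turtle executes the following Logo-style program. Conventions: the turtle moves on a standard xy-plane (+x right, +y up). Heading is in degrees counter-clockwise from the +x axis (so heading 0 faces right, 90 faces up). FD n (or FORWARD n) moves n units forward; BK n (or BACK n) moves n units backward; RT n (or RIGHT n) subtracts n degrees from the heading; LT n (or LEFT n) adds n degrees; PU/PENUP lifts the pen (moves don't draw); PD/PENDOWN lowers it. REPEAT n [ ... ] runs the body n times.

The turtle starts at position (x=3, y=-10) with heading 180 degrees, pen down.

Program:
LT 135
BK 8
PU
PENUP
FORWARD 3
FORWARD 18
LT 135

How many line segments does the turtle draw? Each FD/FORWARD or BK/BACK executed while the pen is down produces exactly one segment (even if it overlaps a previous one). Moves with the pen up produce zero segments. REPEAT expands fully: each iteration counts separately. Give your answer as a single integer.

Executing turtle program step by step:
Start: pos=(3,-10), heading=180, pen down
LT 135: heading 180 -> 315
BK 8: (3,-10) -> (-2.657,-4.343) [heading=315, draw]
PU: pen up
PU: pen up
FD 3: (-2.657,-4.343) -> (-0.536,-6.464) [heading=315, move]
FD 18: (-0.536,-6.464) -> (12.192,-19.192) [heading=315, move]
LT 135: heading 315 -> 90
Final: pos=(12.192,-19.192), heading=90, 1 segment(s) drawn
Segments drawn: 1

Answer: 1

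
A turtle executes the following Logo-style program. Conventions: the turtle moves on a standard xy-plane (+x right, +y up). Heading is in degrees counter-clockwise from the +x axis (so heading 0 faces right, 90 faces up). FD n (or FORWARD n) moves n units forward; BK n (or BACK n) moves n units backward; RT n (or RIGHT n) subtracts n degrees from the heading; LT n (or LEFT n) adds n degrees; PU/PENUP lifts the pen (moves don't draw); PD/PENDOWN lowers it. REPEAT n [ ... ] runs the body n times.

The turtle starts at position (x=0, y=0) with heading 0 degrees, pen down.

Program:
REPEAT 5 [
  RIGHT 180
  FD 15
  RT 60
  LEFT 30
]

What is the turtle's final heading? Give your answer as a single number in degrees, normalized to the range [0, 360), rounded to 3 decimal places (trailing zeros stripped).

Executing turtle program step by step:
Start: pos=(0,0), heading=0, pen down
REPEAT 5 [
  -- iteration 1/5 --
  RT 180: heading 0 -> 180
  FD 15: (0,0) -> (-15,0) [heading=180, draw]
  RT 60: heading 180 -> 120
  LT 30: heading 120 -> 150
  -- iteration 2/5 --
  RT 180: heading 150 -> 330
  FD 15: (-15,0) -> (-2.01,-7.5) [heading=330, draw]
  RT 60: heading 330 -> 270
  LT 30: heading 270 -> 300
  -- iteration 3/5 --
  RT 180: heading 300 -> 120
  FD 15: (-2.01,-7.5) -> (-9.51,5.49) [heading=120, draw]
  RT 60: heading 120 -> 60
  LT 30: heading 60 -> 90
  -- iteration 4/5 --
  RT 180: heading 90 -> 270
  FD 15: (-9.51,5.49) -> (-9.51,-9.51) [heading=270, draw]
  RT 60: heading 270 -> 210
  LT 30: heading 210 -> 240
  -- iteration 5/5 --
  RT 180: heading 240 -> 60
  FD 15: (-9.51,-9.51) -> (-2.01,3.481) [heading=60, draw]
  RT 60: heading 60 -> 0
  LT 30: heading 0 -> 30
]
Final: pos=(-2.01,3.481), heading=30, 5 segment(s) drawn

Answer: 30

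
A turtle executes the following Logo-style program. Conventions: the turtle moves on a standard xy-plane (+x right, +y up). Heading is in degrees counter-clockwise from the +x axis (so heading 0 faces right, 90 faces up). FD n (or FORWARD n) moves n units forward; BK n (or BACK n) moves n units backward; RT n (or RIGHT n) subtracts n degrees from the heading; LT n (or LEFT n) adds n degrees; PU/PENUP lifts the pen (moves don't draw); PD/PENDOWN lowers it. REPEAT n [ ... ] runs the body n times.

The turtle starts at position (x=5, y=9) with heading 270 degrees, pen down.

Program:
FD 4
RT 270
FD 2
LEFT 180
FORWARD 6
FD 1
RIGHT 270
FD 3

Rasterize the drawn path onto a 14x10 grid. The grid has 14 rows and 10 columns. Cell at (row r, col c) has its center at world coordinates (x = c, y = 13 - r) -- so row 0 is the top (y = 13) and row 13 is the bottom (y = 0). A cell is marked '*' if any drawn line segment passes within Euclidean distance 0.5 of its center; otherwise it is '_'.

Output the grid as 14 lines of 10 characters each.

Segment 0: (5,9) -> (5,5)
Segment 1: (5,5) -> (7,5)
Segment 2: (7,5) -> (1,5)
Segment 3: (1,5) -> (-0,5)
Segment 4: (-0,5) -> (-0,2)

Answer: __________
__________
__________
__________
_____*____
_____*____
_____*____
_____*____
********__
*_________
*_________
*_________
__________
__________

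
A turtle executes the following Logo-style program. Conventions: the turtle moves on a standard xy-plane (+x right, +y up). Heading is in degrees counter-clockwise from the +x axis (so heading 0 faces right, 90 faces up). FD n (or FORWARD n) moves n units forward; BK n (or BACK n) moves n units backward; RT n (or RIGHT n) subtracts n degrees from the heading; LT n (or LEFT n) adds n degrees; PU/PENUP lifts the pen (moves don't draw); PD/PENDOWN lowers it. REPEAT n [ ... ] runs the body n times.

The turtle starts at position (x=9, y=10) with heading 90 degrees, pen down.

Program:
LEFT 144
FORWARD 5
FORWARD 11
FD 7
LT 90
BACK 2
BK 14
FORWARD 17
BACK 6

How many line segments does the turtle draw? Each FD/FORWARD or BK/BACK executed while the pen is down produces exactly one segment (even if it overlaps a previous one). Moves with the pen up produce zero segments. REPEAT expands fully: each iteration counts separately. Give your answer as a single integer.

Answer: 7

Derivation:
Executing turtle program step by step:
Start: pos=(9,10), heading=90, pen down
LT 144: heading 90 -> 234
FD 5: (9,10) -> (6.061,5.955) [heading=234, draw]
FD 11: (6.061,5.955) -> (-0.405,-2.944) [heading=234, draw]
FD 7: (-0.405,-2.944) -> (-4.519,-8.607) [heading=234, draw]
LT 90: heading 234 -> 324
BK 2: (-4.519,-8.607) -> (-6.137,-7.432) [heading=324, draw]
BK 14: (-6.137,-7.432) -> (-17.463,0.797) [heading=324, draw]
FD 17: (-17.463,0.797) -> (-3.71,-9.195) [heading=324, draw]
BK 6: (-3.71,-9.195) -> (-8.564,-5.668) [heading=324, draw]
Final: pos=(-8.564,-5.668), heading=324, 7 segment(s) drawn
Segments drawn: 7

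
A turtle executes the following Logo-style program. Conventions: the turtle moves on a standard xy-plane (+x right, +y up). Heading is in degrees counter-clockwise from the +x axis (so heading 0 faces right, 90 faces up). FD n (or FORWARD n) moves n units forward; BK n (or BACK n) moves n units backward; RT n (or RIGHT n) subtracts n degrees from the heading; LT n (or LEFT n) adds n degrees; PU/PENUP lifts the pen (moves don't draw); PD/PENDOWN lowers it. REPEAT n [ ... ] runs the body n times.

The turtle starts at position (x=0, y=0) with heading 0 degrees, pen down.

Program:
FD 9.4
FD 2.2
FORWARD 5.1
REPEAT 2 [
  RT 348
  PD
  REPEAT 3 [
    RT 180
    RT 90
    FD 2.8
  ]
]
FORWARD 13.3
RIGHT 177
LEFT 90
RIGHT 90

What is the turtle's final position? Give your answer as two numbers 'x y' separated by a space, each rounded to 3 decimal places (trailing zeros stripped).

Executing turtle program step by step:
Start: pos=(0,0), heading=0, pen down
FD 9.4: (0,0) -> (9.4,0) [heading=0, draw]
FD 2.2: (9.4,0) -> (11.6,0) [heading=0, draw]
FD 5.1: (11.6,0) -> (16.7,0) [heading=0, draw]
REPEAT 2 [
  -- iteration 1/2 --
  RT 348: heading 0 -> 12
  PD: pen down
  REPEAT 3 [
    -- iteration 1/3 --
    RT 180: heading 12 -> 192
    RT 90: heading 192 -> 102
    FD 2.8: (16.7,0) -> (16.118,2.739) [heading=102, draw]
    -- iteration 2/3 --
    RT 180: heading 102 -> 282
    RT 90: heading 282 -> 192
    FD 2.8: (16.118,2.739) -> (13.379,2.157) [heading=192, draw]
    -- iteration 3/3 --
    RT 180: heading 192 -> 12
    RT 90: heading 12 -> 282
    FD 2.8: (13.379,2.157) -> (13.961,-0.582) [heading=282, draw]
  ]
  -- iteration 2/2 --
  RT 348: heading 282 -> 294
  PD: pen down
  REPEAT 3 [
    -- iteration 1/3 --
    RT 180: heading 294 -> 114
    RT 90: heading 114 -> 24
    FD 2.8: (13.961,-0.582) -> (16.519,0.557) [heading=24, draw]
    -- iteration 2/3 --
    RT 180: heading 24 -> 204
    RT 90: heading 204 -> 114
    FD 2.8: (16.519,0.557) -> (15.38,3.115) [heading=114, draw]
    -- iteration 3/3 --
    RT 180: heading 114 -> 294
    RT 90: heading 294 -> 204
    FD 2.8: (15.38,3.115) -> (12.822,1.976) [heading=204, draw]
  ]
]
FD 13.3: (12.822,1.976) -> (0.672,-3.434) [heading=204, draw]
RT 177: heading 204 -> 27
LT 90: heading 27 -> 117
RT 90: heading 117 -> 27
Final: pos=(0.672,-3.434), heading=27, 10 segment(s) drawn

Answer: 0.672 -3.434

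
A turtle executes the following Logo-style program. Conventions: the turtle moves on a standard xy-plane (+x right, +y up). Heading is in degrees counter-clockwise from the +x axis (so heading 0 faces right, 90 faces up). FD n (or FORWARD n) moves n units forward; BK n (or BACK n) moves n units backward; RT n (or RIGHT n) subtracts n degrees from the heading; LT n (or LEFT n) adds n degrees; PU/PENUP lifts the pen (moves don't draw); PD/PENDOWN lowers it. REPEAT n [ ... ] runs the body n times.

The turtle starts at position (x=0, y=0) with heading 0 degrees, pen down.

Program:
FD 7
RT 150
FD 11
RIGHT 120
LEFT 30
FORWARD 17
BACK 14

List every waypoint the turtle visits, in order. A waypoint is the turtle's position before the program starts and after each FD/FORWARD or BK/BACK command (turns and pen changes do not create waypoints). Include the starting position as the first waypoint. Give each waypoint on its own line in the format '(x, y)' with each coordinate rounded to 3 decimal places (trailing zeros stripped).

Executing turtle program step by step:
Start: pos=(0,0), heading=0, pen down
FD 7: (0,0) -> (7,0) [heading=0, draw]
RT 150: heading 0 -> 210
FD 11: (7,0) -> (-2.526,-5.5) [heading=210, draw]
RT 120: heading 210 -> 90
LT 30: heading 90 -> 120
FD 17: (-2.526,-5.5) -> (-11.026,9.222) [heading=120, draw]
BK 14: (-11.026,9.222) -> (-4.026,-2.902) [heading=120, draw]
Final: pos=(-4.026,-2.902), heading=120, 4 segment(s) drawn
Waypoints (5 total):
(0, 0)
(7, 0)
(-2.526, -5.5)
(-11.026, 9.222)
(-4.026, -2.902)

Answer: (0, 0)
(7, 0)
(-2.526, -5.5)
(-11.026, 9.222)
(-4.026, -2.902)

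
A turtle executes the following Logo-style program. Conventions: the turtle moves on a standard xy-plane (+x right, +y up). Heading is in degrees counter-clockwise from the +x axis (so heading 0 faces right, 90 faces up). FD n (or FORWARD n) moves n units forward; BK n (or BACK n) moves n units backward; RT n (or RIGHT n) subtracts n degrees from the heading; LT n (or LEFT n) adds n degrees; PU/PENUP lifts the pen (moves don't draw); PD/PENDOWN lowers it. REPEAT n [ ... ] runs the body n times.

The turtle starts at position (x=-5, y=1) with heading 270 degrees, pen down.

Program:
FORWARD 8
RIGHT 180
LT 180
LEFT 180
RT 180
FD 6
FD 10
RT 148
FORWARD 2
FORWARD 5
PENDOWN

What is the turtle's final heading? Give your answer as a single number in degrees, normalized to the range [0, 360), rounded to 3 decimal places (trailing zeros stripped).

Answer: 122

Derivation:
Executing turtle program step by step:
Start: pos=(-5,1), heading=270, pen down
FD 8: (-5,1) -> (-5,-7) [heading=270, draw]
RT 180: heading 270 -> 90
LT 180: heading 90 -> 270
LT 180: heading 270 -> 90
RT 180: heading 90 -> 270
FD 6: (-5,-7) -> (-5,-13) [heading=270, draw]
FD 10: (-5,-13) -> (-5,-23) [heading=270, draw]
RT 148: heading 270 -> 122
FD 2: (-5,-23) -> (-6.06,-21.304) [heading=122, draw]
FD 5: (-6.06,-21.304) -> (-8.709,-17.064) [heading=122, draw]
PD: pen down
Final: pos=(-8.709,-17.064), heading=122, 5 segment(s) drawn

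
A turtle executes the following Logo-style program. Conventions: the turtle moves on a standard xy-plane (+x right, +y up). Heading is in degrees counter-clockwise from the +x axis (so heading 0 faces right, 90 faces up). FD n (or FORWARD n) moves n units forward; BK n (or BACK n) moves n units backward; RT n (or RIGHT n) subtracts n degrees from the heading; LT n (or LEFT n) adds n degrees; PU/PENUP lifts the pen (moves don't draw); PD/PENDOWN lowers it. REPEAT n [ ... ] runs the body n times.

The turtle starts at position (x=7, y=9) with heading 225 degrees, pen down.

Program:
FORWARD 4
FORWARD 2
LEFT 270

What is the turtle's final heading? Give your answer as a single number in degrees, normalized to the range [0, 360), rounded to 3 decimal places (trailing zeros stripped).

Executing turtle program step by step:
Start: pos=(7,9), heading=225, pen down
FD 4: (7,9) -> (4.172,6.172) [heading=225, draw]
FD 2: (4.172,6.172) -> (2.757,4.757) [heading=225, draw]
LT 270: heading 225 -> 135
Final: pos=(2.757,4.757), heading=135, 2 segment(s) drawn

Answer: 135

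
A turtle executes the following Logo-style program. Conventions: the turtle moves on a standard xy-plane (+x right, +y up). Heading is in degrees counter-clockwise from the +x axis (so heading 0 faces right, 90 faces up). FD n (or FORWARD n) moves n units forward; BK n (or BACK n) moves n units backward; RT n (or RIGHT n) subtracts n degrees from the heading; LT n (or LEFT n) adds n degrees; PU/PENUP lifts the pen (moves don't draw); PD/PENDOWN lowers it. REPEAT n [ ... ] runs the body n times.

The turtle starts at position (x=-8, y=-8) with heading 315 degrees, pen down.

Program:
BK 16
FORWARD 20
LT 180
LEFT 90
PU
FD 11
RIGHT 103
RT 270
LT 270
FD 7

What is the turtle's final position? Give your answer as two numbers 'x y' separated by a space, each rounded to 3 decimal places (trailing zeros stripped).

Executing turtle program step by step:
Start: pos=(-8,-8), heading=315, pen down
BK 16: (-8,-8) -> (-19.314,3.314) [heading=315, draw]
FD 20: (-19.314,3.314) -> (-5.172,-10.828) [heading=315, draw]
LT 180: heading 315 -> 135
LT 90: heading 135 -> 225
PU: pen up
FD 11: (-5.172,-10.828) -> (-12.95,-18.607) [heading=225, move]
RT 103: heading 225 -> 122
RT 270: heading 122 -> 212
LT 270: heading 212 -> 122
FD 7: (-12.95,-18.607) -> (-16.659,-12.67) [heading=122, move]
Final: pos=(-16.659,-12.67), heading=122, 2 segment(s) drawn

Answer: -16.659 -12.67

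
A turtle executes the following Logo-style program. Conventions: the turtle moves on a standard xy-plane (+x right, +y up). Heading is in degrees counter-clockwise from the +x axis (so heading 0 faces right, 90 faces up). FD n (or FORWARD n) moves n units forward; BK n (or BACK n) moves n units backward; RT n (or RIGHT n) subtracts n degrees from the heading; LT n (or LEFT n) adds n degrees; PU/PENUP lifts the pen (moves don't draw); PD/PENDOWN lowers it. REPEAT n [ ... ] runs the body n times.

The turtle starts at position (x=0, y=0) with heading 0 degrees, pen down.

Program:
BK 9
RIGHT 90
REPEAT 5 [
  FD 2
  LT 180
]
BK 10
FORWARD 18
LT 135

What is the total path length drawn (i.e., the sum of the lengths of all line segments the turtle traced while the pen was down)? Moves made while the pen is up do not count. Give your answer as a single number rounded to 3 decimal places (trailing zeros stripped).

Answer: 47

Derivation:
Executing turtle program step by step:
Start: pos=(0,0), heading=0, pen down
BK 9: (0,0) -> (-9,0) [heading=0, draw]
RT 90: heading 0 -> 270
REPEAT 5 [
  -- iteration 1/5 --
  FD 2: (-9,0) -> (-9,-2) [heading=270, draw]
  LT 180: heading 270 -> 90
  -- iteration 2/5 --
  FD 2: (-9,-2) -> (-9,0) [heading=90, draw]
  LT 180: heading 90 -> 270
  -- iteration 3/5 --
  FD 2: (-9,0) -> (-9,-2) [heading=270, draw]
  LT 180: heading 270 -> 90
  -- iteration 4/5 --
  FD 2: (-9,-2) -> (-9,0) [heading=90, draw]
  LT 180: heading 90 -> 270
  -- iteration 5/5 --
  FD 2: (-9,0) -> (-9,-2) [heading=270, draw]
  LT 180: heading 270 -> 90
]
BK 10: (-9,-2) -> (-9,-12) [heading=90, draw]
FD 18: (-9,-12) -> (-9,6) [heading=90, draw]
LT 135: heading 90 -> 225
Final: pos=(-9,6), heading=225, 8 segment(s) drawn

Segment lengths:
  seg 1: (0,0) -> (-9,0), length = 9
  seg 2: (-9,0) -> (-9,-2), length = 2
  seg 3: (-9,-2) -> (-9,0), length = 2
  seg 4: (-9,0) -> (-9,-2), length = 2
  seg 5: (-9,-2) -> (-9,0), length = 2
  seg 6: (-9,0) -> (-9,-2), length = 2
  seg 7: (-9,-2) -> (-9,-12), length = 10
  seg 8: (-9,-12) -> (-9,6), length = 18
Total = 47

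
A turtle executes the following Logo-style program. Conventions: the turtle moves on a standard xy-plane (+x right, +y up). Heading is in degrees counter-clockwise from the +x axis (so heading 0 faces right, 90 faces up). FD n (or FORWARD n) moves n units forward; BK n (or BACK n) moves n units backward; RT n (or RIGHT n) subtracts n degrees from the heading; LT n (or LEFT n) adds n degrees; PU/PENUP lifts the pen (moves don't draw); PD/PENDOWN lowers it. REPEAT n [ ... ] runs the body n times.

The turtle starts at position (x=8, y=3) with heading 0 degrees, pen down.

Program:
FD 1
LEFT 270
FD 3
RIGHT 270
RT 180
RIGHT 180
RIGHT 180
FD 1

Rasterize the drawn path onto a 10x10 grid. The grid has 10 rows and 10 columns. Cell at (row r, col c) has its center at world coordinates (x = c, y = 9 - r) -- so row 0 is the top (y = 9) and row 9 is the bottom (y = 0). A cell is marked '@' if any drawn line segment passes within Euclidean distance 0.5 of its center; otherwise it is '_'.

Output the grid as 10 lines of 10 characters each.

Segment 0: (8,3) -> (9,3)
Segment 1: (9,3) -> (9,0)
Segment 2: (9,0) -> (8,-0)

Answer: __________
__________
__________
__________
__________
__________
________@@
_________@
_________@
________@@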